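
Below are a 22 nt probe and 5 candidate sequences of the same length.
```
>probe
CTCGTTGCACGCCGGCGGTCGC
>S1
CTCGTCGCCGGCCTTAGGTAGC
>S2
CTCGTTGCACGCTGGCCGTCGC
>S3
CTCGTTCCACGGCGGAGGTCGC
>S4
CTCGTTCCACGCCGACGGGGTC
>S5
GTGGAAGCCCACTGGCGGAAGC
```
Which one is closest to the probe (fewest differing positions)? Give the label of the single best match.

S2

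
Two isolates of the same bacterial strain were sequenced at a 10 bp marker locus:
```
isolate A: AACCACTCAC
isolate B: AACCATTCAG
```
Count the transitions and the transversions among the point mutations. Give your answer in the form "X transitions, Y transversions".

Transitions (purine↔purine or pyrimidine↔pyrimidine): 6 C→T.
Transversions (purine↔pyrimidine): 10 C→G.

1 transition, 1 transversion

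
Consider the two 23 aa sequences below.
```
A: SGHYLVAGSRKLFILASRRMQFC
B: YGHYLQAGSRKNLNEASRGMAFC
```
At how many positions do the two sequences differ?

8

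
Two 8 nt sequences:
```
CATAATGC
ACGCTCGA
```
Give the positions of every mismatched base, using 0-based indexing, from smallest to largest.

Scanning 0-based: 0: C/A; 1: A/C; 2: T/G; 3: A/C; 4: A/T; 5: T/C; 7: C/A.

0, 1, 2, 3, 4, 5, 7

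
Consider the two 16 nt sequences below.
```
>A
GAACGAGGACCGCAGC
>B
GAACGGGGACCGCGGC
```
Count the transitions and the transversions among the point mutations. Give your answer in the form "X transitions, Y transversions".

Mismatches (1-based):
site 6: A→G (purine→purine, transition)
site 14: A→G (purine→purine, transition)

2 transitions, 0 transversions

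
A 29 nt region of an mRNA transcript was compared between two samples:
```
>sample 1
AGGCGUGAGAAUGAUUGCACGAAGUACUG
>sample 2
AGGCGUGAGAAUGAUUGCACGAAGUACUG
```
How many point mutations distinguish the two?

0

No positions differ; the sequences are identical.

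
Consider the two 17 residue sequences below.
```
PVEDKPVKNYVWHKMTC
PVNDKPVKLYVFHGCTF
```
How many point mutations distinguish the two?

6

Mismatches (1-based): position 3: E→N; position 9: N→L; position 12: W→F; position 14: K→G; position 15: M→C; position 17: C→F.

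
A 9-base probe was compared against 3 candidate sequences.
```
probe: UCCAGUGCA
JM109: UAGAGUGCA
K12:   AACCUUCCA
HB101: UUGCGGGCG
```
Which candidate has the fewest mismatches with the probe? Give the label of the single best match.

Hamming distances to probe — JM109: 2; K12: 5; HB101: 5.
Smallest is JM109 with 2 mismatches.

JM109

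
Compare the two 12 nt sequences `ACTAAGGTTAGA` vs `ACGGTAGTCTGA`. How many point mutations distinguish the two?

6

The sequences differ at positions 3, 4, 5, 6, 9, 10 (1-based) — 6 in total.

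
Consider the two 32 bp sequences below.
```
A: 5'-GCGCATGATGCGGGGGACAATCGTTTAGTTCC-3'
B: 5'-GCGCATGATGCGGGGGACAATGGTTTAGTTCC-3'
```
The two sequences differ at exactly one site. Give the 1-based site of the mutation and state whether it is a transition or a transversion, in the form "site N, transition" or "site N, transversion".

site 22, transversion

Site 22 changes C→G. C is a pyrimidine and G is a purine, so this is a transversion.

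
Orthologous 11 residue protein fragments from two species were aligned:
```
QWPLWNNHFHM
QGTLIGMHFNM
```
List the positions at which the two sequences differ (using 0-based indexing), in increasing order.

Scanning 0-based: 1: W/G; 2: P/T; 4: W/I; 5: N/G; 6: N/M; 9: H/N.

1, 2, 4, 5, 6, 9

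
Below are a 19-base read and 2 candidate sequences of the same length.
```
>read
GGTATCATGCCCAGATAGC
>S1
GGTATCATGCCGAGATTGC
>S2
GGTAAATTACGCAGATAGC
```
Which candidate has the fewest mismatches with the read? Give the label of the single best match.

S1 differs at 2 bases; S2 differs at 5 bases. The closest is S1.

S1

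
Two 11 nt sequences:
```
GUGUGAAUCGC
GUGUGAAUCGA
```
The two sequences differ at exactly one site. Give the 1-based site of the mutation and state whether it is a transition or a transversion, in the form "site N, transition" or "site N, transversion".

The sequences differ only at site 11: C→A (pyrimidine→purine), a transversion.

site 11, transversion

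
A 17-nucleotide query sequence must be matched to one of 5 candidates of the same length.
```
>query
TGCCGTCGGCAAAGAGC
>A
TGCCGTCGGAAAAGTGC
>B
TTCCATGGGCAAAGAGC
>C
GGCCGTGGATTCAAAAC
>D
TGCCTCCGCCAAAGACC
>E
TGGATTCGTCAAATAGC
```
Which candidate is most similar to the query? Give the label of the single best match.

A

A differs at 2 bases; B differs at 3 bases; C differs at 8 bases; D differs at 4 bases; E differs at 5 bases. The closest is A.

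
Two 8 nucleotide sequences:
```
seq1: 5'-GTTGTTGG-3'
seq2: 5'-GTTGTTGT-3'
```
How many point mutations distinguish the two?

1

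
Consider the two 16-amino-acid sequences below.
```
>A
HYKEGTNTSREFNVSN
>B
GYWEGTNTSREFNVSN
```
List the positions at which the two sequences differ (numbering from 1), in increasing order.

1, 3

Differences at position 1 (H→G), position 3 (K→W).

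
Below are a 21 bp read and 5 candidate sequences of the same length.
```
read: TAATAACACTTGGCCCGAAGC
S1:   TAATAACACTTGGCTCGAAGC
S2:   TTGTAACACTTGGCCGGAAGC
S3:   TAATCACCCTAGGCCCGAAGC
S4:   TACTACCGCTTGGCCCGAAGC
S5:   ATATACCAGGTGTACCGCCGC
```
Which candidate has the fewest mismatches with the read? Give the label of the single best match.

S1

S1 differs at 1 site; S2 differs at 3 sites; S3 differs at 3 sites; S4 differs at 3 sites; S5 differs at 9 sites. The closest is S1.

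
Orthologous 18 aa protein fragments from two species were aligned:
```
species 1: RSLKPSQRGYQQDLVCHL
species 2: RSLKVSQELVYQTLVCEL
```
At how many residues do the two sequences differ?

The sequences differ at residues 5, 8, 9, 10, 11, 13, 17 (1-based) — 7 in total.

7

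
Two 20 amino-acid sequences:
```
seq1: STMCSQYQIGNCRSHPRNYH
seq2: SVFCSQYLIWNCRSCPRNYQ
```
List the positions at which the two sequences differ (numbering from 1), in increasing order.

Scanning 1-based: 2: T/V; 3: M/F; 8: Q/L; 10: G/W; 15: H/C; 20: H/Q.

2, 3, 8, 10, 15, 20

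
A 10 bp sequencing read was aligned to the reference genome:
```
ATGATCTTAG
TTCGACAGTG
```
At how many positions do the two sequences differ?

7

The sequences differ at positions 1, 3, 4, 5, 7, 8, 9 (1-based) — 7 in total.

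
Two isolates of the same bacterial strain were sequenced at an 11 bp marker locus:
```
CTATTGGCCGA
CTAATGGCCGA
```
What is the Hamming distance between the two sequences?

Comparing position by position, 1 position differs: 4 (T/A).

1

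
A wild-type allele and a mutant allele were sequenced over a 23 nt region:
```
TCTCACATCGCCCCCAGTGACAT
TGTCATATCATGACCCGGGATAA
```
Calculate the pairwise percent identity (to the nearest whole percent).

Mismatches at positions 2, 6, 10, 11, 12, 13, 16, 18, 21, 23 (1-based): 10 of 23.
Identical positions: 13/23 = 56.52% → 57%.

57%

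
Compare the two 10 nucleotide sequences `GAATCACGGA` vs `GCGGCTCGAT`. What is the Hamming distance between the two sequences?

Comparing position by position, 6 sites differ: 2 (A/C), 3 (A/G), 4 (T/G), 6 (A/T), 9 (G/A), 10 (A/T).

6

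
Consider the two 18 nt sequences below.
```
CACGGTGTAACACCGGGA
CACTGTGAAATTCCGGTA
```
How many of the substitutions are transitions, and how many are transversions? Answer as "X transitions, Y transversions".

Mismatches (1-based):
position 4: G→T (purine→pyrimidine, transversion)
position 8: T→A (pyrimidine→purine, transversion)
position 11: C→T (pyrimidine→pyrimidine, transition)
position 12: A→T (purine→pyrimidine, transversion)
position 17: G→T (purine→pyrimidine, transversion)

1 transition, 4 transversions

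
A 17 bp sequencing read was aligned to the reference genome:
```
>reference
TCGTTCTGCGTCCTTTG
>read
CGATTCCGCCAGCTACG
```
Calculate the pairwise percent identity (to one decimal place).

9 positions differ (1, 2, 3, 7, 10, 11, 12, 15, 16), so 8 of 17 match: 8/17 = 47.06%.

47.1%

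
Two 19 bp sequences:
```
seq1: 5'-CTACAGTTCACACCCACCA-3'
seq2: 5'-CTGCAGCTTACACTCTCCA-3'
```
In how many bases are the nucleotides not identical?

The sequences differ at bases 3, 7, 9, 14, 16 (1-based) — 5 in total.

5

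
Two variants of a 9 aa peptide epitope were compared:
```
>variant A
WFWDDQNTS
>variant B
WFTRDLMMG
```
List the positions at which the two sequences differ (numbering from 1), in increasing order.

3, 4, 6, 7, 8, 9

Differences at position 3 (W→T), position 4 (D→R), position 6 (Q→L), position 7 (N→M), position 8 (T→M), position 9 (S→G).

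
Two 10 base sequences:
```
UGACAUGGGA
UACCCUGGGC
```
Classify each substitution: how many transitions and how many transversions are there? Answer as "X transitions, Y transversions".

1 transition, 3 transversions

Mismatches (1-based):
site 2: G→A (purine→purine, transition)
site 3: A→C (purine→pyrimidine, transversion)
site 5: A→C (purine→pyrimidine, transversion)
site 10: A→C (purine→pyrimidine, transversion)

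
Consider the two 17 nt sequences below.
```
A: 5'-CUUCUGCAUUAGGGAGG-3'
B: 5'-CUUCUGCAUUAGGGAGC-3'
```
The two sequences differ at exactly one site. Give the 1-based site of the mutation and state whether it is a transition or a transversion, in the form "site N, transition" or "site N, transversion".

site 17, transversion

The sequences differ only at site 17: G→C (purine→pyrimidine), a transversion.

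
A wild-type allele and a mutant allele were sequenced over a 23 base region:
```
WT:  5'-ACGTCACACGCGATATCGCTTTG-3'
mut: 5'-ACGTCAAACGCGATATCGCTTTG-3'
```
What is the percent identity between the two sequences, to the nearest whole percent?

96%

Mismatch at position 7 (1-based): 1 of 23.
Identical positions: 22/23 = 95.65% → 96%.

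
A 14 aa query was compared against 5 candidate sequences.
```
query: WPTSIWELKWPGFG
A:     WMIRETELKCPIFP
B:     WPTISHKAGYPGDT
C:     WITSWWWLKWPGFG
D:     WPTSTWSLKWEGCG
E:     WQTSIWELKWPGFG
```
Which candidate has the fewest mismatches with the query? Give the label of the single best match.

A differs at 8 residues; B differs at 9 residues; C differs at 3 residues; D differs at 4 residues; E differs at 1 residue. The closest is E.

E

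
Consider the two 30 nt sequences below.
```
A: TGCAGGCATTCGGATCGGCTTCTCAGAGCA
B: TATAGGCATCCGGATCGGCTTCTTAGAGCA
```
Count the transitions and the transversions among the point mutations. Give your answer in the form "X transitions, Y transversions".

4 transitions, 0 transversions

Mismatches (1-based):
position 2: G→A (purine→purine, transition)
position 3: C→T (pyrimidine→pyrimidine, transition)
position 10: T→C (pyrimidine→pyrimidine, transition)
position 24: C→T (pyrimidine→pyrimidine, transition)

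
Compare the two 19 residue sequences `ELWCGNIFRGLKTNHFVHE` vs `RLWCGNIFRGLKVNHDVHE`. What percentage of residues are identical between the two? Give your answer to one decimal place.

Mismatches at positions 1, 13, 16 (1-based): 3 of 19.
Identical positions: 16/19 = 84.21% → 84.2%.

84.2%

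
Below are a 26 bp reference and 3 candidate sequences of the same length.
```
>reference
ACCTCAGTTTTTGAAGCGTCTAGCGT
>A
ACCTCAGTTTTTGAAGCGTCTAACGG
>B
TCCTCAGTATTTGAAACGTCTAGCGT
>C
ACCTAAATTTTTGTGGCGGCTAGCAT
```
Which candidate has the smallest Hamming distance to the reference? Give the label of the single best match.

A

Hamming distances to reference — A: 2; B: 3; C: 6.
Smallest is A with 2 mismatches.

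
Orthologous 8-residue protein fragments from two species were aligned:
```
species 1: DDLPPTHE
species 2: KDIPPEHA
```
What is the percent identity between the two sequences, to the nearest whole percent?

50%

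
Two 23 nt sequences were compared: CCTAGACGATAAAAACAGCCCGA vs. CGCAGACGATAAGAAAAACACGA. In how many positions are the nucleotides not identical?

Mismatches (1-based): position 2: C→G; position 3: T→C; position 13: A→G; position 16: C→A; position 18: G→A; position 20: C→A.

6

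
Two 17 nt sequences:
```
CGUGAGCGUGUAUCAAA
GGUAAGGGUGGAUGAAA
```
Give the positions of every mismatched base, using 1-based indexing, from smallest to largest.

1, 4, 7, 11, 14

Differences at position 1 (C→G), position 4 (G→A), position 7 (C→G), position 11 (U→G), position 14 (C→G).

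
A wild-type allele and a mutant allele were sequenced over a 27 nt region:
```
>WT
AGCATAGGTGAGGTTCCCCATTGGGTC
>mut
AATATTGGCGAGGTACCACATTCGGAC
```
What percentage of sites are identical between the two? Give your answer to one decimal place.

8 positions differ (2, 3, 6, 9, 15, 18, 23, 26), so 19 of 27 match: 19/27 = 70.37%.

70.4%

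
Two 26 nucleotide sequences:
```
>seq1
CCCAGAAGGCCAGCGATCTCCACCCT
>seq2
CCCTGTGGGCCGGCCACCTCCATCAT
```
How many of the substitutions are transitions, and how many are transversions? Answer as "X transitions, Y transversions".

Mismatches (1-based):
site 4: A→T (purine→pyrimidine, transversion)
site 6: A→T (purine→pyrimidine, transversion)
site 7: A→G (purine→purine, transition)
site 12: A→G (purine→purine, transition)
site 15: G→C (purine→pyrimidine, transversion)
site 17: T→C (pyrimidine→pyrimidine, transition)
site 23: C→T (pyrimidine→pyrimidine, transition)
site 25: C→A (pyrimidine→purine, transversion)

4 transitions, 4 transversions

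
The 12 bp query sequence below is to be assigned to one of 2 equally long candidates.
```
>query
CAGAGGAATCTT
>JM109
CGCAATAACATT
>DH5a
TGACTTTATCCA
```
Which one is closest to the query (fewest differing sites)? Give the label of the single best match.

Hamming distances to query — JM109: 6; DH5a: 9.
Smallest is JM109 with 6 mismatches.

JM109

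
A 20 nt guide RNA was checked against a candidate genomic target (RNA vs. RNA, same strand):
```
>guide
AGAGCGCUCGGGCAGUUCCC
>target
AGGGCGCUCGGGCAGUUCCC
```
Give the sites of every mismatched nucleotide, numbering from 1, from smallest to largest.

3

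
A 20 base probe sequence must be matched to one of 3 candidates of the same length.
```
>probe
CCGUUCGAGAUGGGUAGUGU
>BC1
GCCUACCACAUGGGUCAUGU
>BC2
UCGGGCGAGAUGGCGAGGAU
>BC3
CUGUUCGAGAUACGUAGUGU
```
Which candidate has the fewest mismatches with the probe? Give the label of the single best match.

BC3

BC1 differs at 7 sites; BC2 differs at 7 sites; BC3 differs at 3 sites. The closest is BC3.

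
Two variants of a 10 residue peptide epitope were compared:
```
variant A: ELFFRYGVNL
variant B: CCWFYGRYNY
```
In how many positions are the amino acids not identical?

The sequences differ at positions 1, 2, 3, 5, 6, 7, 8, 10 (1-based) — 8 in total.

8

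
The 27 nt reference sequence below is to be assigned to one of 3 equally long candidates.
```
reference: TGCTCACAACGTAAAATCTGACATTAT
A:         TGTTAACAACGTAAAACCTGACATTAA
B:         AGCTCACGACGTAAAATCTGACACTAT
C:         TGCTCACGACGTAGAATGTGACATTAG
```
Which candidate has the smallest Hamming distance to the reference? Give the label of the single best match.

B

Hamming distances to reference — A: 4; B: 3; C: 4.
Smallest is B with 3 mismatches.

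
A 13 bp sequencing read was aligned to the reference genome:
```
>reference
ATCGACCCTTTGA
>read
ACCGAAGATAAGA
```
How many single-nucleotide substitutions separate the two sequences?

6

Comparing position by position, 6 sites differ: 2 (T/C), 6 (C/A), 7 (C/G), 8 (C/A), 10 (T/A), 11 (T/A).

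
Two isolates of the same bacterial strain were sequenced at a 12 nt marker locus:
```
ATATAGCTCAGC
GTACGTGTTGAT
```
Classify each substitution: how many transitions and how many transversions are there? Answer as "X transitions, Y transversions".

Mismatches (1-based):
position 1: A→G (purine→purine, transition)
position 4: T→C (pyrimidine→pyrimidine, transition)
position 5: A→G (purine→purine, transition)
position 6: G→T (purine→pyrimidine, transversion)
position 7: C→G (pyrimidine→purine, transversion)
position 9: C→T (pyrimidine→pyrimidine, transition)
position 10: A→G (purine→purine, transition)
position 11: G→A (purine→purine, transition)
position 12: C→T (pyrimidine→pyrimidine, transition)

7 transitions, 2 transversions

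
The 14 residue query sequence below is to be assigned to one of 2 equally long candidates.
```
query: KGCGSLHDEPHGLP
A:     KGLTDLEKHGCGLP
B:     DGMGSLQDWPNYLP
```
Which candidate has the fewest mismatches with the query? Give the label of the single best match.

A differs at 8 positions; B differs at 6 positions. The closest is B.

B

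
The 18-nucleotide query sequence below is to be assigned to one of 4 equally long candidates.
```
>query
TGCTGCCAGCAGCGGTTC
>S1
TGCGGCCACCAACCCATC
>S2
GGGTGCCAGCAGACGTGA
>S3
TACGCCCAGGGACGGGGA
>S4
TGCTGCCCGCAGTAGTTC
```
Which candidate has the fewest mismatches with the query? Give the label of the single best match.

Hamming distances to query — S1: 6; S2: 6; S3: 9; S4: 3.
Smallest is S4 with 3 mismatches.

S4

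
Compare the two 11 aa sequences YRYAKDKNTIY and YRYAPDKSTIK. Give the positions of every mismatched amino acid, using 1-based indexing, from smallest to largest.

Differences at position 5 (K→P), position 8 (N→S), position 11 (Y→K).

5, 8, 11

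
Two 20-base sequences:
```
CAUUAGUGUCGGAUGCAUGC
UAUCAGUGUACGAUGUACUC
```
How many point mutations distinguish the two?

Mismatches (1-based): position 1: C→U; position 4: U→C; position 10: C→A; position 11: G→C; position 16: C→U; position 18: U→C; position 19: G→U.

7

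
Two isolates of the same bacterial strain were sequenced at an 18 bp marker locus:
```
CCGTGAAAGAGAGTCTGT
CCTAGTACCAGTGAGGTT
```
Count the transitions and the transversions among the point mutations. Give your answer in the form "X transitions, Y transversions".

0 transitions, 10 transversions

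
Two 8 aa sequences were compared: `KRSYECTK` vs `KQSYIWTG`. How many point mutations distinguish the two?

4

Mismatches (1-based): residue 2: R→Q; residue 5: E→I; residue 6: C→W; residue 8: K→G.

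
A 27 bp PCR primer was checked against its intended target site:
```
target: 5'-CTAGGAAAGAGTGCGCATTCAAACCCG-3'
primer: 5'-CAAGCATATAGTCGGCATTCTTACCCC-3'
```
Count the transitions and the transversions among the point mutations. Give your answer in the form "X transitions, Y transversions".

Transitions (purine↔purine or pyrimidine↔pyrimidine): none.
Transversions (purine↔pyrimidine): 2 T→A, 5 G→C, 7 A→T, 9 G→T, 13 G→C, 14 C→G, 21 A→T, 22 A→T, 27 G→C.

0 transitions, 9 transversions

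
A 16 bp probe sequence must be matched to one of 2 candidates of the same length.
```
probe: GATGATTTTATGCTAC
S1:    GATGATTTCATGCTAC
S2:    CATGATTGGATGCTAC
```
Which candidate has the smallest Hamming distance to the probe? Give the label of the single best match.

S1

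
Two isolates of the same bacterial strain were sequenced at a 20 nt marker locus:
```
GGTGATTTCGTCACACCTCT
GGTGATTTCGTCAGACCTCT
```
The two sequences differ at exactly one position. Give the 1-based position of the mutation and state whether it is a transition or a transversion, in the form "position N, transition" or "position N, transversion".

The sequences differ only at position 14: C→G (pyrimidine→purine), a transversion.

position 14, transversion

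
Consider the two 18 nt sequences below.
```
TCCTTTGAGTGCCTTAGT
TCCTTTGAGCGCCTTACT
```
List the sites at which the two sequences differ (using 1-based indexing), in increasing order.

Scanning 1-based: 10: T/C; 17: G/C.

10, 17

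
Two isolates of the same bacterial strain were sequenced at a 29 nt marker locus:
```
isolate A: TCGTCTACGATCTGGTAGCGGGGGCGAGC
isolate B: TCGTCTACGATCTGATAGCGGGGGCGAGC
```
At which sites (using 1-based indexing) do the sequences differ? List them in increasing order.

Differences at site 15 (G→A).

15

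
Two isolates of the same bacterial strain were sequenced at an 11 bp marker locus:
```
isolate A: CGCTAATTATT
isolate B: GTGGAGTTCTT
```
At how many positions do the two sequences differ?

6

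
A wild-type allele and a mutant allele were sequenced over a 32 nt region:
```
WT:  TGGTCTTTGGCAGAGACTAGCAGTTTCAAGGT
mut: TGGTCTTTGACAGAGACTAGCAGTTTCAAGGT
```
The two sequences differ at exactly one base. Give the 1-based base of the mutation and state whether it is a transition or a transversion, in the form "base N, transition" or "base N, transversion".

base 10, transition

Base 10 changes G→A. G is a purine and A is a purine, so this is a transition.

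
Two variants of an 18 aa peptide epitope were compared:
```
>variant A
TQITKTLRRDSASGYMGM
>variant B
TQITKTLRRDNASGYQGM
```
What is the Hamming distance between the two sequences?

2

The sequences differ at positions 11, 16 (1-based) — 2 in total.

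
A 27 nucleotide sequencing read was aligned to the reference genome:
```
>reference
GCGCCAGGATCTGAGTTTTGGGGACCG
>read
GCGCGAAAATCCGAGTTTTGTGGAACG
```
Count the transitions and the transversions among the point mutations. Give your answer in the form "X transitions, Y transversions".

3 transitions, 3 transversions

Transitions (purine↔purine or pyrimidine↔pyrimidine): 7 G→A, 8 G→A, 12 T→C.
Transversions (purine↔pyrimidine): 5 C→G, 21 G→T, 25 C→A.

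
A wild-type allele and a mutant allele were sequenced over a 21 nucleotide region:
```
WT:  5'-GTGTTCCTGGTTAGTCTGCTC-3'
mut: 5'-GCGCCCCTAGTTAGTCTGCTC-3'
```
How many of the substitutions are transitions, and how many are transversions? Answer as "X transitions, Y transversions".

4 transitions, 0 transversions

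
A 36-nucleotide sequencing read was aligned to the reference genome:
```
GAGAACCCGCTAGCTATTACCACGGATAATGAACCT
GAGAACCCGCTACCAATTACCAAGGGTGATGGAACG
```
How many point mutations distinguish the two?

8

Comparing position by position, 8 bases differ: 13 (G/C), 15 (T/A), 23 (C/A), 26 (A/G), 28 (A/G), 32 (A/G), 34 (C/A), 36 (T/G).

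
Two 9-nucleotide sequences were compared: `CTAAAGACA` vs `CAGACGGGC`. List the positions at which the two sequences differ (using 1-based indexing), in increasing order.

Differences at position 2 (T→A), position 3 (A→G), position 5 (A→C), position 7 (A→G), position 8 (C→G), position 9 (A→C).

2, 3, 5, 7, 8, 9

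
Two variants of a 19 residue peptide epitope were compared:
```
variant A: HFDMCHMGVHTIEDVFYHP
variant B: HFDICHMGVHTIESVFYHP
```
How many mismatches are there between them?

2

The sequences differ at residues 4, 14 (1-based) — 2 in total.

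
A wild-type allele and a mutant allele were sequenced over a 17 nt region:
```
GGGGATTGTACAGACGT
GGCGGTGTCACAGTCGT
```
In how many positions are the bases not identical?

The sequences differ at positions 3, 5, 7, 8, 9, 14 (1-based) — 6 in total.

6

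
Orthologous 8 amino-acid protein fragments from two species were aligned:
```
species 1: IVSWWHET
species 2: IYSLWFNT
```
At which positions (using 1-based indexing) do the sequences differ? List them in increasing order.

2, 4, 6, 7

Differences at position 2 (V→Y), position 4 (W→L), position 6 (H→F), position 7 (E→N).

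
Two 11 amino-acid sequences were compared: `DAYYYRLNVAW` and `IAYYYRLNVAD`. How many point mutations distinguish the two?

2

The sequences differ at residues 1, 11 (1-based) — 2 in total.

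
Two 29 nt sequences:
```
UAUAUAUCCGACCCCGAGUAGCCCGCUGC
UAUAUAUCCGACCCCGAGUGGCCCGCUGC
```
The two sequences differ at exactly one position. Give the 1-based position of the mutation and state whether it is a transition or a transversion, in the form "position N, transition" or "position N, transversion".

Position 20 changes A→G. A is a purine and G is a purine, so this is a transition.

position 20, transition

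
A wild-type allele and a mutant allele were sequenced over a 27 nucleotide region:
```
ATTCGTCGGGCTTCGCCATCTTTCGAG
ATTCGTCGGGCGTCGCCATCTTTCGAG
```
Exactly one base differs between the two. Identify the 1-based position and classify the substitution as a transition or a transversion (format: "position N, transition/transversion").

position 12, transversion

The sequences differ only at position 12: T→G (pyrimidine→purine), a transversion.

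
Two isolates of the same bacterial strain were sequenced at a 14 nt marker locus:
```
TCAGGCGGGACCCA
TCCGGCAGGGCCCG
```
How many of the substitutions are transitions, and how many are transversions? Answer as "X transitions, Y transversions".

Transitions (purine↔purine or pyrimidine↔pyrimidine): 7 G→A, 10 A→G, 14 A→G.
Transversions (purine↔pyrimidine): 3 A→C.

3 transitions, 1 transversion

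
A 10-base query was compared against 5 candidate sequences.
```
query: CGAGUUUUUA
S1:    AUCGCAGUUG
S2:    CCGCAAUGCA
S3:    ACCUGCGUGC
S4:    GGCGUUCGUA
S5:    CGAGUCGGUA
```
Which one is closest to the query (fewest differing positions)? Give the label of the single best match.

S1 differs at 7 positions; S2 differs at 7 positions; S3 differs at 9 positions; S4 differs at 4 positions; S5 differs at 3 positions. The closest is S5.

S5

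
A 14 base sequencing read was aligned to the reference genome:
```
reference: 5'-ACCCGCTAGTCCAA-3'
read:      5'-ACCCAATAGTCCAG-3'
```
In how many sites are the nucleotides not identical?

3

The sequences differ at sites 5, 6, 14 (1-based) — 3 in total.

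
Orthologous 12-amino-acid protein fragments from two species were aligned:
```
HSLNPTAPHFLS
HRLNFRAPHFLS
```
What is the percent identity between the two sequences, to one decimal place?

Mismatches at positions 2, 5, 6 (1-based): 3 of 12.
Identical positions: 9/12 = 75% → 75.0%.

75.0%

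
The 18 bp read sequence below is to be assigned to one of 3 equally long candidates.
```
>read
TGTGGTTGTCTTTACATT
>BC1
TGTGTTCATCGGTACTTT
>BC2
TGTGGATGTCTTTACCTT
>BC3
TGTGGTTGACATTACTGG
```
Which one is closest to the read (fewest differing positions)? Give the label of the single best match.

Hamming distances to read — BC1: 6; BC2: 2; BC3: 5.
Smallest is BC2 with 2 mismatches.

BC2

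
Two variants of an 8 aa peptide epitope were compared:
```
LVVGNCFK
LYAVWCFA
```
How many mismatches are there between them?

5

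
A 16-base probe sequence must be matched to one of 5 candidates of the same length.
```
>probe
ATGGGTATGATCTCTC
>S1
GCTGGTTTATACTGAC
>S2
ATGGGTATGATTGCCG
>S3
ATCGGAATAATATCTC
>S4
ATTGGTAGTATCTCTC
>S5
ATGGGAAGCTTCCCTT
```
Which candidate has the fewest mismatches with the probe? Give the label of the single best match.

S4

S1 differs at 9 positions; S2 differs at 4 positions; S3 differs at 4 positions; S4 differs at 3 positions; S5 differs at 6 positions. The closest is S4.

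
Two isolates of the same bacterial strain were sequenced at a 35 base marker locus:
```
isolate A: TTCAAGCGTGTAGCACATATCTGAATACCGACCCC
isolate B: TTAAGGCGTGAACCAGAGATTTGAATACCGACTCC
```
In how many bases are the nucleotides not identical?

8

The sequences differ at bases 3, 5, 11, 13, 16, 18, 21, 33 (1-based) — 8 in total.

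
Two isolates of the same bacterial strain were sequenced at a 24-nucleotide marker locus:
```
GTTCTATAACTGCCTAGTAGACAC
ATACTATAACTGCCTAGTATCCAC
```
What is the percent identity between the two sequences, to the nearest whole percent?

83%

4 positions differ (1, 3, 20, 21), so 20 of 24 match: 20/24 = 83.33%.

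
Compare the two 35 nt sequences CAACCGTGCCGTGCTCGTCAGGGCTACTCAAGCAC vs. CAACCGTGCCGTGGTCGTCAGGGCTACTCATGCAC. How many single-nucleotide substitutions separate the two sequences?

2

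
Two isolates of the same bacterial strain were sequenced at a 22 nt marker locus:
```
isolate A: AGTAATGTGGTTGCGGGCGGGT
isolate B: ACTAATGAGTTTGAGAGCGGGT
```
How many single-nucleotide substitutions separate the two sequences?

Comparing position by position, 5 bases differ: 2 (G/C), 8 (T/A), 10 (G/T), 14 (C/A), 16 (G/A).

5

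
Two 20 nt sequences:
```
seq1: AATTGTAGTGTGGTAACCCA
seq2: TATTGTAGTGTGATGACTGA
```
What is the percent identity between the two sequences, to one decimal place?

75.0%

5 positions differ (1, 13, 15, 18, 19), so 15 of 20 match: 15/20 = 75%.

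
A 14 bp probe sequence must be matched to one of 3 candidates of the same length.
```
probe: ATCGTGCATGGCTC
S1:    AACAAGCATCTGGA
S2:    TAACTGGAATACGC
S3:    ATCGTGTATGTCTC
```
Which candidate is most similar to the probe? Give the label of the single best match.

S3

Hamming distances to probe — S1: 8; S2: 9; S3: 2.
Smallest is S3 with 2 mismatches.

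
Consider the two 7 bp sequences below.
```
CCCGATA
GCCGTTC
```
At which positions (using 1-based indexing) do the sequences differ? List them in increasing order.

1, 5, 7

Differences at position 1 (C→G), position 5 (A→T), position 7 (A→C).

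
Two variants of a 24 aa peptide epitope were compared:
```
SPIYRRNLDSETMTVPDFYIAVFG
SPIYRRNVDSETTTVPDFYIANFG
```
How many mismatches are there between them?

Mismatches (1-based): position 8: L→V; position 13: M→T; position 22: V→N.

3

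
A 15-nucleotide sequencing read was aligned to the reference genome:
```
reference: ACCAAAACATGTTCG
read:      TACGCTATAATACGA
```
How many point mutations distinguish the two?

Comparing position by position, 12 bases differ: 1 (A/T), 2 (C/A), 4 (A/G), 5 (A/C), 6 (A/T), 8 (C/T), 10 (T/A), 11 (G/T), 12 (T/A), 13 (T/C), 14 (C/G), 15 (G/A).

12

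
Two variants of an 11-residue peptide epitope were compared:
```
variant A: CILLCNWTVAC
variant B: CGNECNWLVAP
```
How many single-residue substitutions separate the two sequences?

The sequences differ at residues 2, 3, 4, 8, 11 (1-based) — 5 in total.

5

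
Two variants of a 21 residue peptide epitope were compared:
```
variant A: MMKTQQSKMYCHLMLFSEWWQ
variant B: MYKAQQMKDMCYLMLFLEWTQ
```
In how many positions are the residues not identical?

8

The sequences differ at positions 2, 4, 7, 9, 10, 12, 17, 20 (1-based) — 8 in total.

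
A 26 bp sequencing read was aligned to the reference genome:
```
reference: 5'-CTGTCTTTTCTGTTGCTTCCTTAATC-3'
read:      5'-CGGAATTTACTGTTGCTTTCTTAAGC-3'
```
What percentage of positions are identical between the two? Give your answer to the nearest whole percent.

77%

6 positions differ (2, 4, 5, 9, 19, 25), so 20 of 26 match: 20/26 = 76.92%.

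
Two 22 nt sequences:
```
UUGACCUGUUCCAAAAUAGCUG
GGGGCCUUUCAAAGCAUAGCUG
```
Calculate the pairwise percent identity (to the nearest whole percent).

59%

9 positions differ (1, 2, 4, 8, 10, 11, 12, 14, 15), so 13 of 22 match: 13/22 = 59.09%.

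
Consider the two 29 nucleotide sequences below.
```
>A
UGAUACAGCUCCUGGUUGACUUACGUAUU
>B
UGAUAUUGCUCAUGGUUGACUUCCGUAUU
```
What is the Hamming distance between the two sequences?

Comparing position by position, 4 positions differ: 6 (C/U), 7 (A/U), 12 (C/A), 23 (A/C).

4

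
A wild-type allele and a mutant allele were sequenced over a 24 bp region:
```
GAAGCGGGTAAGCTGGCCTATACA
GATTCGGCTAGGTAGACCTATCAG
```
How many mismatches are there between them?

10

Comparing position by position, 10 positions differ: 3 (A/T), 4 (G/T), 8 (G/C), 11 (A/G), 13 (C/T), 14 (T/A), 16 (G/A), 22 (A/C), 23 (C/A), 24 (A/G).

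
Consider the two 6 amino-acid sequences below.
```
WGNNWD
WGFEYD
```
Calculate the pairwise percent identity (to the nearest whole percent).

3 positions differ (3, 4, 5), so 3 of 6 match: 3/6 = 50%.

50%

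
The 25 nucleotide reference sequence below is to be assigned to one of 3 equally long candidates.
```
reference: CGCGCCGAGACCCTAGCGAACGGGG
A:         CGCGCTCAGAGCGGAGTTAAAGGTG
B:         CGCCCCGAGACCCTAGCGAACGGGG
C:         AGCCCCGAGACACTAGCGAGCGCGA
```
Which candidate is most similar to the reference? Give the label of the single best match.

A differs at 9 bases; B differs at 1 base; C differs at 6 bases. The closest is B.

B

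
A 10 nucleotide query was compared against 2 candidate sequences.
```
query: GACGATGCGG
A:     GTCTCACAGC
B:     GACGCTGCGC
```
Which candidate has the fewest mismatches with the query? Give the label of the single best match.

B

Hamming distances to query — A: 7; B: 2.
Smallest is B with 2 mismatches.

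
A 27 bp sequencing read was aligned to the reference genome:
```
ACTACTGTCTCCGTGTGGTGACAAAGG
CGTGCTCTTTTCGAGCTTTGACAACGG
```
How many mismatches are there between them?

The sequences differ at positions 1, 2, 4, 7, 9, 11, 14, 16, 17, 18, 25 (1-based) — 11 in total.

11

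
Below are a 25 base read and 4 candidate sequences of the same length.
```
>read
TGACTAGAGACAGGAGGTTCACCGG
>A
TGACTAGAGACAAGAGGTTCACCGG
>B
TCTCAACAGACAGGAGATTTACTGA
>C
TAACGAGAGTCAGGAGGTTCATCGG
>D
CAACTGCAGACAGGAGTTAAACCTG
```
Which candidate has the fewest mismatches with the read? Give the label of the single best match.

A differs at 1 site; B differs at 8 sites; C differs at 4 sites; D differs at 8 sites. The closest is A.

A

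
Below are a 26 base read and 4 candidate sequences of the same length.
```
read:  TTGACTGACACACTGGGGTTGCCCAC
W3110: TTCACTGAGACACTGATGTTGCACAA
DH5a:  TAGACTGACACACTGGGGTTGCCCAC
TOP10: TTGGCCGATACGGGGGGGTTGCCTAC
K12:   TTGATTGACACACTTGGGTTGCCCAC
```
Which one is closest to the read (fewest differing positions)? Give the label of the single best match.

DH5a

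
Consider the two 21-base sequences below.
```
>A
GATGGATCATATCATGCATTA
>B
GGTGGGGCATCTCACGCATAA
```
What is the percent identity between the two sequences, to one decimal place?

71.4%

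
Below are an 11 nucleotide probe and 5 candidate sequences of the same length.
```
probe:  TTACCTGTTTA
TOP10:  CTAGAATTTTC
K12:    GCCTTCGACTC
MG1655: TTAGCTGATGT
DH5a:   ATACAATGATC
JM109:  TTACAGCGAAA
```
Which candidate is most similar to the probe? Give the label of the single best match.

Hamming distances to probe — TOP10: 6; K12: 9; MG1655: 4; DH5a: 7; JM109: 6.
Smallest is MG1655 with 4 mismatches.

MG1655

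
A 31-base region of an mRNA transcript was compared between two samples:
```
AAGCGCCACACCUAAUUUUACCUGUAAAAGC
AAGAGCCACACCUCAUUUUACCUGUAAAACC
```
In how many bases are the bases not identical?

3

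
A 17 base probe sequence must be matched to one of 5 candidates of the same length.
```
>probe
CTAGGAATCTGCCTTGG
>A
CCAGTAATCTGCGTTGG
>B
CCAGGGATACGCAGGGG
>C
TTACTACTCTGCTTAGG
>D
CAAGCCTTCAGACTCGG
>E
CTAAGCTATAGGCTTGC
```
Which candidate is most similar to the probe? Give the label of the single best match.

A

A differs at 3 sites; B differs at 7 sites; C differs at 6 sites; D differs at 7 sites; E differs at 8 sites. The closest is A.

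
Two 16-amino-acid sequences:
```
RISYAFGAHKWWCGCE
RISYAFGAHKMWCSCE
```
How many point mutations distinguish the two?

Comparing position by position, 2 positions differ: 11 (W/M), 14 (G/S).

2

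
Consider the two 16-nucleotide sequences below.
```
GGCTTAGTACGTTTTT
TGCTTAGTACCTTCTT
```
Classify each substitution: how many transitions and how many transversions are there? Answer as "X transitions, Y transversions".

1 transition, 2 transversions

Mismatches (1-based):
base 1: G→T (purine→pyrimidine, transversion)
base 11: G→C (purine→pyrimidine, transversion)
base 14: T→C (pyrimidine→pyrimidine, transition)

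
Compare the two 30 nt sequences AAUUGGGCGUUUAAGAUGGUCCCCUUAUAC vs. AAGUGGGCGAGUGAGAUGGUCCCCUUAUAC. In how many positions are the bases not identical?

Comparing position by position, 4 positions differ: 3 (U/G), 10 (U/A), 11 (U/G), 13 (A/G).

4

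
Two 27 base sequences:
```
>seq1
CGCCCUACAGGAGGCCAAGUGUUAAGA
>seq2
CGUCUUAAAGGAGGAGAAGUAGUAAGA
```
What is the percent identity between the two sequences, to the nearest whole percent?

74%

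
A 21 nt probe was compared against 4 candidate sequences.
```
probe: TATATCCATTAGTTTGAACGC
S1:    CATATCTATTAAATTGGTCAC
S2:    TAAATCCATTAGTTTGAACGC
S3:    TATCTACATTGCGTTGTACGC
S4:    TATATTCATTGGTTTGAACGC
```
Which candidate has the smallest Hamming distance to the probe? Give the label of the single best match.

S1 differs at 7 bases; S2 differs at 1 base; S3 differs at 6 bases; S4 differs at 2 bases. The closest is S2.

S2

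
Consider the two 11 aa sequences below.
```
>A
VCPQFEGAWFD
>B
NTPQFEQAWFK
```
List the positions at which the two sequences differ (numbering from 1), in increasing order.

1, 2, 7, 11

Scanning 1-based: 1: V/N; 2: C/T; 7: G/Q; 11: D/K.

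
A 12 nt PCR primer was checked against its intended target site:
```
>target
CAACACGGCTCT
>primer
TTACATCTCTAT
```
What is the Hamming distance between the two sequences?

6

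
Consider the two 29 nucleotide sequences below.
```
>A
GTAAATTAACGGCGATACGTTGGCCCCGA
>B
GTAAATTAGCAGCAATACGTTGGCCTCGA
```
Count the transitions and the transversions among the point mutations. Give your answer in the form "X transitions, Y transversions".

Transitions (purine↔purine or pyrimidine↔pyrimidine): 9 A→G, 11 G→A, 14 G→A, 26 C→T.
Transversions (purine↔pyrimidine): none.

4 transitions, 0 transversions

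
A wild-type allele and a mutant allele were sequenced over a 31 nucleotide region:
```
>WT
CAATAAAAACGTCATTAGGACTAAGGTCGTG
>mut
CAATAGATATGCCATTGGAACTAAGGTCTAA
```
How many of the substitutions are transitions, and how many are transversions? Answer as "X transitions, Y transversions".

Transitions (purine↔purine or pyrimidine↔pyrimidine): 6 A→G, 10 C→T, 12 T→C, 17 A→G, 19 G→A, 31 G→A.
Transversions (purine↔pyrimidine): 8 A→T, 29 G→T, 30 T→A.

6 transitions, 3 transversions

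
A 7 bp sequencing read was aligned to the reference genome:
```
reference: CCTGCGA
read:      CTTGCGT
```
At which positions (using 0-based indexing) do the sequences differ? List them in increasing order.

1, 6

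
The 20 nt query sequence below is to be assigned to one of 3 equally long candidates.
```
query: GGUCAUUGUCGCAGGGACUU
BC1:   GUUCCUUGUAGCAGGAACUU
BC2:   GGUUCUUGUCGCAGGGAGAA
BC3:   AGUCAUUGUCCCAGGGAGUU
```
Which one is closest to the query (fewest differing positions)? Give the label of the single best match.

BC3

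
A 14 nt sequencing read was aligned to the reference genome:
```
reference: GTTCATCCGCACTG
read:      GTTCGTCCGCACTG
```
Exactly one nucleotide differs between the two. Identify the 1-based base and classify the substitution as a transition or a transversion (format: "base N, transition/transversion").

base 5, transition

The sequences differ only at base 5: A→G (purine→purine), a transition.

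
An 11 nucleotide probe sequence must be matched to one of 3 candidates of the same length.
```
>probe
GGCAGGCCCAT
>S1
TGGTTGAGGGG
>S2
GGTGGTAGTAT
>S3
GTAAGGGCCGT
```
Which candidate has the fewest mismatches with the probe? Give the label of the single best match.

Hamming distances to probe — S1: 9; S2: 6; S3: 4.
Smallest is S3 with 4 mismatches.

S3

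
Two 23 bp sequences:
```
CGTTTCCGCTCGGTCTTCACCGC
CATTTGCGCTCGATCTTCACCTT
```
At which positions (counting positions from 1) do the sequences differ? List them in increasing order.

2, 6, 13, 22, 23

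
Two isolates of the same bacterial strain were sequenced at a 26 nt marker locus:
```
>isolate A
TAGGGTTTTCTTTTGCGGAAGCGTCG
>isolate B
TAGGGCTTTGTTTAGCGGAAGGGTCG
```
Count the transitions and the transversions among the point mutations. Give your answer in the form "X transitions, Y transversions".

Mismatches (1-based):
position 6: T→C (pyrimidine→pyrimidine, transition)
position 10: C→G (pyrimidine→purine, transversion)
position 14: T→A (pyrimidine→purine, transversion)
position 22: C→G (pyrimidine→purine, transversion)

1 transition, 3 transversions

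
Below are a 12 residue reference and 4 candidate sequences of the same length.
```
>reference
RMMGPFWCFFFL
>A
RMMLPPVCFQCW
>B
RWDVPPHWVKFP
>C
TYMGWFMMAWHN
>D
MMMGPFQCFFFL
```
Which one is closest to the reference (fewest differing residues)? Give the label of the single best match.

A differs at 6 residues; B differs at 9 residues; C differs at 9 residues; D differs at 2 residues. The closest is D.

D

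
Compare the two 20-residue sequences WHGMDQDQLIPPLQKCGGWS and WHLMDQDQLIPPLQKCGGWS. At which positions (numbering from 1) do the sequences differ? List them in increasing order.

3

Scanning 1-based: 3: G/L.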